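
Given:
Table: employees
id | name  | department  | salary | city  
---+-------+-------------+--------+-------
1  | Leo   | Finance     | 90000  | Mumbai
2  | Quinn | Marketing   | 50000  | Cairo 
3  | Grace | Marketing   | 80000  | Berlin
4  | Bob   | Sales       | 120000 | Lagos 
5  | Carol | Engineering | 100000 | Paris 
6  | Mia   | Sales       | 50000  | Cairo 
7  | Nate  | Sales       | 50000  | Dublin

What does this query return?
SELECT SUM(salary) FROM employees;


SUM(salary) = 90000 + 50000 + 80000 + 120000 + 100000 + 50000 + 50000 = 540000

540000


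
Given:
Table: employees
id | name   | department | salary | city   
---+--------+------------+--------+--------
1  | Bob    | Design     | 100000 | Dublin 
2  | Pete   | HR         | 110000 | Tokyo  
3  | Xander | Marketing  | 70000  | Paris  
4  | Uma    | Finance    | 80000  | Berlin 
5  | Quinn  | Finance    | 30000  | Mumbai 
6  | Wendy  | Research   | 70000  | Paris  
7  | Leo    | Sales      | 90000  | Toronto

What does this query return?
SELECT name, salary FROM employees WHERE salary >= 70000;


Filtering: salary >= 70000
Matching: 6 rows

6 rows:
Bob, 100000
Pete, 110000
Xander, 70000
Uma, 80000
Wendy, 70000
Leo, 90000


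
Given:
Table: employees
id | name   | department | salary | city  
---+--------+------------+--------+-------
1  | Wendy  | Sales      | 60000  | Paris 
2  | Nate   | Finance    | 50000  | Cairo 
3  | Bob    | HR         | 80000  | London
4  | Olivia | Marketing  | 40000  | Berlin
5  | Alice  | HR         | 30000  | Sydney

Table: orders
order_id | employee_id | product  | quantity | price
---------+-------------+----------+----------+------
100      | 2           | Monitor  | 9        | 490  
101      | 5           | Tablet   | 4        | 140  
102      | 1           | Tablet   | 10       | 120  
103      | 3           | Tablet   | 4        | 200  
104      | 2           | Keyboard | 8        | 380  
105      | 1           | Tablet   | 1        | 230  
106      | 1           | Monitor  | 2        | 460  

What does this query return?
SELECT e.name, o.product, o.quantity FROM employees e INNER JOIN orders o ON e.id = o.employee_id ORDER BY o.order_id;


Joining employees.id = orders.employee_id:
  employee Nate (id=2) -> order Monitor
  employee Alice (id=5) -> order Tablet
  employee Wendy (id=1) -> order Tablet
  employee Bob (id=3) -> order Tablet
  employee Nate (id=2) -> order Keyboard
  employee Wendy (id=1) -> order Tablet
  employee Wendy (id=1) -> order Monitor


7 rows:
Nate, Monitor, 9
Alice, Tablet, 4
Wendy, Tablet, 10
Bob, Tablet, 4
Nate, Keyboard, 8
Wendy, Tablet, 1
Wendy, Monitor, 2


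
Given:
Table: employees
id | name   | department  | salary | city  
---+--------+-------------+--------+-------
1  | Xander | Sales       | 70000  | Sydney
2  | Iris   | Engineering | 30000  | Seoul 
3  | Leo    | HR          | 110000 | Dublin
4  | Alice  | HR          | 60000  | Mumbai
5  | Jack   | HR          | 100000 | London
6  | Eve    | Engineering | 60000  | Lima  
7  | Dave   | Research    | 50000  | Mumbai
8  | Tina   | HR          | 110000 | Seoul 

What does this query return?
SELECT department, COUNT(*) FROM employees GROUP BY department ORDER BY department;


Assigning each row to its department group:
  Xander -> Sales
  Iris -> Engineering
  Leo -> HR
  Alice -> HR
  Jack -> HR
  Eve -> Engineering
  Dave -> Research
  Tina -> HR


4 groups:
Engineering, 2
HR, 4
Research, 1
Sales, 1


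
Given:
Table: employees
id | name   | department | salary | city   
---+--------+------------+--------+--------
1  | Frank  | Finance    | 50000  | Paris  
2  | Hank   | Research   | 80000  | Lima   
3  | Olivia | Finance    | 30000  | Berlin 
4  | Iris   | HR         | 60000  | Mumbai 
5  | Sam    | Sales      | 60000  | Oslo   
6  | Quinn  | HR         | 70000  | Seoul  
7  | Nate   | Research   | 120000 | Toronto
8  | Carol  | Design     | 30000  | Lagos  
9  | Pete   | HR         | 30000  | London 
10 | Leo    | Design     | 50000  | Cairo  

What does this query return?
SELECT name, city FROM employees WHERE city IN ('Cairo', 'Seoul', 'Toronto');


Filtering: city IN ('Cairo', 'Seoul', 'Toronto')
Matching: 3 rows

3 rows:
Quinn, Seoul
Nate, Toronto
Leo, Cairo


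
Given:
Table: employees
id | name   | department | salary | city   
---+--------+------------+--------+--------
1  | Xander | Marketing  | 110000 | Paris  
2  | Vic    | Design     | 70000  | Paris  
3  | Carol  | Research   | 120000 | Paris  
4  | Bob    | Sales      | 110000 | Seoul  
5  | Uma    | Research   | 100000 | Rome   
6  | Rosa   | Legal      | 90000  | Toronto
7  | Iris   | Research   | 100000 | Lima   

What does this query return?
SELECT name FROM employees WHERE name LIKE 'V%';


LIKE 'V%' matches names starting with 'V'
Matching: 1

1 rows:
Vic


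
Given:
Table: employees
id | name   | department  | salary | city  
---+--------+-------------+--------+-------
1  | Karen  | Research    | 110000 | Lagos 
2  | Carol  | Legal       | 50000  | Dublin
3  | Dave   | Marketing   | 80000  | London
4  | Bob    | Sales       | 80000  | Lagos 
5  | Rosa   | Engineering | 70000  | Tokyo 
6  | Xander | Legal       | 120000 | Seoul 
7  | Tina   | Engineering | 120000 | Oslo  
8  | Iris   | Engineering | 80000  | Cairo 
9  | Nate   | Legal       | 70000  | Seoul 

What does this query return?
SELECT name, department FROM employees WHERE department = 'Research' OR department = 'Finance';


Filtering: department = 'Research' OR 'Finance'
Matching: 1 rows

1 rows:
Karen, Research


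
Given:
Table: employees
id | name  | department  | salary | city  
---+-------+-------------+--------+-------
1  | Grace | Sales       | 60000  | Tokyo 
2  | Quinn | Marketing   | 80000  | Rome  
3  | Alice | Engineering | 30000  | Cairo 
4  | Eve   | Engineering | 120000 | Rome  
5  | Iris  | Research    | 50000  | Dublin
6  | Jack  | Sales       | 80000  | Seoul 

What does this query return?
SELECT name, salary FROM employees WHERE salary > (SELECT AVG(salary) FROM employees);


Subquery: AVG(salary) = 70000.0
Filtering: salary > 70000.0
  Quinn (80000) -> MATCH
  Eve (120000) -> MATCH
  Jack (80000) -> MATCH


3 rows:
Quinn, 80000
Eve, 120000
Jack, 80000


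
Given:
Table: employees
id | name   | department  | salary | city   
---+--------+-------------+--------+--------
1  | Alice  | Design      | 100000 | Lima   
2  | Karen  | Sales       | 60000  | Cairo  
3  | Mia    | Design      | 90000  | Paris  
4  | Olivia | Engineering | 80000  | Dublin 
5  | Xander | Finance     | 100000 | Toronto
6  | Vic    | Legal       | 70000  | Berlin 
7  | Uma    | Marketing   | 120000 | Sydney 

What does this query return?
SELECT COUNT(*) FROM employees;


COUNT(*) counts all rows

7


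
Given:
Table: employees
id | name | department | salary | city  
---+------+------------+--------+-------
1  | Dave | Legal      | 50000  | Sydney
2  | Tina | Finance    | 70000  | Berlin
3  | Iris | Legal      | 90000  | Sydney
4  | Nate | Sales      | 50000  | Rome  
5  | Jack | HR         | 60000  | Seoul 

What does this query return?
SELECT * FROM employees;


SELECT * returns all 5 rows with all columns

5 rows:
1, Dave, Legal, 50000, Sydney
2, Tina, Finance, 70000, Berlin
3, Iris, Legal, 90000, Sydney
4, Nate, Sales, 50000, Rome
5, Jack, HR, 60000, Seoul


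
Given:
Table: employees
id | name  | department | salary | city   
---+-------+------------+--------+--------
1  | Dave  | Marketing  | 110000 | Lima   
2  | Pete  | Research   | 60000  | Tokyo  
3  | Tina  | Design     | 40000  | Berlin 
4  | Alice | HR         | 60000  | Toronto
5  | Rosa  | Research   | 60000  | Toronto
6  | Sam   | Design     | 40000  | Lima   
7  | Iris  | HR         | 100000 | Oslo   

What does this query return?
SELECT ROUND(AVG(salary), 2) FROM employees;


SUM(salary) = 470000
COUNT = 7
ROUND(AVG, 2) = ROUND(470000 / 7, 2) = 67142.86

67142.86


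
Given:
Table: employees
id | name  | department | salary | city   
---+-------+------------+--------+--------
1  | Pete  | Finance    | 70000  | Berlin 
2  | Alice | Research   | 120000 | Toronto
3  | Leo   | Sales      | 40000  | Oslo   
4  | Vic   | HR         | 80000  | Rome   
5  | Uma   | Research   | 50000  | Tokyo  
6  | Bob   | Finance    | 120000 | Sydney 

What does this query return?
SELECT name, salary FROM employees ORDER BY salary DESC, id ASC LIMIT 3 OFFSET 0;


Sort by salary DESC (id ASC tiebreak), then skip 0 and take 3
Rows 1 through 3

3 rows:
Alice, 120000
Bob, 120000
Vic, 80000


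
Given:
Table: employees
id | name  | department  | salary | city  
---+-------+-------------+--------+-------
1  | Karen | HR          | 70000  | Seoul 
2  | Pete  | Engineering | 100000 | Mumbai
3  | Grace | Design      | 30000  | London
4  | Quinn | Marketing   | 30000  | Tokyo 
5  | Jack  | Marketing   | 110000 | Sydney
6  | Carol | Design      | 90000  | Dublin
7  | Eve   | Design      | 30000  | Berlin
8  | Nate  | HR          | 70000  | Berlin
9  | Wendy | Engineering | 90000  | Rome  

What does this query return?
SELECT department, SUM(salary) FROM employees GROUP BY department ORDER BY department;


Summing salary within each department:
  Design: 30000 + 90000 + 30000 = 150000
  Engineering: 100000 + 90000 = 190000
  HR: 70000 + 70000 = 140000
  Marketing: 30000 + 110000 = 140000


4 groups:
Design, 150000
Engineering, 190000
HR, 140000
Marketing, 140000


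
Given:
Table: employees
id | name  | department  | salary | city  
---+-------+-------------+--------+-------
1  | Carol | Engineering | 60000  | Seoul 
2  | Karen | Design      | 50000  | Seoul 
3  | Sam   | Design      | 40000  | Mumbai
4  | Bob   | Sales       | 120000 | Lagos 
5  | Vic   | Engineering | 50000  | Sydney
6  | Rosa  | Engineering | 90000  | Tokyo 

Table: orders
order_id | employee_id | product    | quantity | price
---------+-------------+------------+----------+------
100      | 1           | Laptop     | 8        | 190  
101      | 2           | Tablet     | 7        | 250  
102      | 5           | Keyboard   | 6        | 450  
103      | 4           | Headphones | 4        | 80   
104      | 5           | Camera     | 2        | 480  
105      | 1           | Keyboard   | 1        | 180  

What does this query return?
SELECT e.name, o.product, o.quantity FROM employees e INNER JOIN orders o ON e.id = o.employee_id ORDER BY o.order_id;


Joining employees.id = orders.employee_id:
  employee Carol (id=1) -> order Laptop
  employee Karen (id=2) -> order Tablet
  employee Vic (id=5) -> order Keyboard
  employee Bob (id=4) -> order Headphones
  employee Vic (id=5) -> order Camera
  employee Carol (id=1) -> order Keyboard


6 rows:
Carol, Laptop, 8
Karen, Tablet, 7
Vic, Keyboard, 6
Bob, Headphones, 4
Vic, Camera, 2
Carol, Keyboard, 1


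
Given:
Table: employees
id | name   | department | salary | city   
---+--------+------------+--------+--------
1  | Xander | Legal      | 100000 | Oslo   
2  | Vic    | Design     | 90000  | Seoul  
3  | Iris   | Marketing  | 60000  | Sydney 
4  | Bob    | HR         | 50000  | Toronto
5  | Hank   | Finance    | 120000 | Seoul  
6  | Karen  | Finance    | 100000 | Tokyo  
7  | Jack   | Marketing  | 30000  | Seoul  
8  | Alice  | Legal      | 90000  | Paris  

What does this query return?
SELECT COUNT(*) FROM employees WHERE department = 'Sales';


Counting rows where department = 'Sales'


0


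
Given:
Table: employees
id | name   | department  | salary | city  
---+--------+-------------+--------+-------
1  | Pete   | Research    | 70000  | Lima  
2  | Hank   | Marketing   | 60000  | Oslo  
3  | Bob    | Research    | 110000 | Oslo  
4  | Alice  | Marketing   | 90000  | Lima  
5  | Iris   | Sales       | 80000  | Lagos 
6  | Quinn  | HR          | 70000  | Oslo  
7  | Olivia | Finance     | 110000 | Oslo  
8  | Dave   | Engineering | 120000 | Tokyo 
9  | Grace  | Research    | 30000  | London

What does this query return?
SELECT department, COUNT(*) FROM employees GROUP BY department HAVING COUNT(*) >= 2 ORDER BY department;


Groups with count >= 2:
  Marketing: 2 -> PASS
  Research: 3 -> PASS
  Engineering: 1 -> filtered out
  Finance: 1 -> filtered out
  HR: 1 -> filtered out
  Sales: 1 -> filtered out


2 groups:
Marketing, 2
Research, 3


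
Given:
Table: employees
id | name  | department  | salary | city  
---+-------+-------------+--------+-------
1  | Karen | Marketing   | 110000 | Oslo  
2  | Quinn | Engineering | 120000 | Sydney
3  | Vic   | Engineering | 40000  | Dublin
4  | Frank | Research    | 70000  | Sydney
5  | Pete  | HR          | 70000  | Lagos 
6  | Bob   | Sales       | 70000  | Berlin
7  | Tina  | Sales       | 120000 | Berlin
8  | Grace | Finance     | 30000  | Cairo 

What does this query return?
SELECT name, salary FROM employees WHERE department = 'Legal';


Filtering: department = 'Legal'
Matching rows: 0

Empty result set (0 rows)


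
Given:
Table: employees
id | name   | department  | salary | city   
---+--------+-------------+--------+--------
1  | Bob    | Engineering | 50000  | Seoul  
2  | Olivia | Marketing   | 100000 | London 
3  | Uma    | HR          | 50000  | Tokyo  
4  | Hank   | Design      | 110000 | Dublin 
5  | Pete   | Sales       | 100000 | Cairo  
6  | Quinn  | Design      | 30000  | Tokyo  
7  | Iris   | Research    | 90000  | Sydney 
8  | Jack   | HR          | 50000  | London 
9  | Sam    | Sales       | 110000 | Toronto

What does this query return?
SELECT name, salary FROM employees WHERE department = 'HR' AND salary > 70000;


Filtering: department = 'HR' AND salary > 70000
Matching: 0 rows

Empty result set (0 rows)


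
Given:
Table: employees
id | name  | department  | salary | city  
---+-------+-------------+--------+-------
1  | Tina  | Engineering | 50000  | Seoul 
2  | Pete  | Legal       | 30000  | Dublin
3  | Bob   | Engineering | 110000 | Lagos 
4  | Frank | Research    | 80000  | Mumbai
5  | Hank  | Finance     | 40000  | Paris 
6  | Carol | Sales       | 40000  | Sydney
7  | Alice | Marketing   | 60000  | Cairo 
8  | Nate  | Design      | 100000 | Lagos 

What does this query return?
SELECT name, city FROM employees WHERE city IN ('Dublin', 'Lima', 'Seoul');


Filtering: city IN ('Dublin', 'Lima', 'Seoul')
Matching: 2 rows

2 rows:
Tina, Seoul
Pete, Dublin


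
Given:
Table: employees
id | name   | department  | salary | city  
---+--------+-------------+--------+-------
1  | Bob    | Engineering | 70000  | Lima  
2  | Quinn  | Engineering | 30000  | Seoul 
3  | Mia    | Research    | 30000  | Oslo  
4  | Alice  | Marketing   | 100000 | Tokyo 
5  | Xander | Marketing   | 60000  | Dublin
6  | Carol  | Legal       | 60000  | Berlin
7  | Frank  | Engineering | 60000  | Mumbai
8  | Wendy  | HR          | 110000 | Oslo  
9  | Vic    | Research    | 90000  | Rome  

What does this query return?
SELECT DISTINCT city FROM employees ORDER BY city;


All 'city' values (row order): Lima, Seoul, Oslo, Tokyo, Dublin, Berlin, Mumbai, Oslo, Rome
Removing duplicates leaves 8 unique value(s).

8 values:
Berlin
Dublin
Lima
Mumbai
Oslo
Rome
Seoul
Tokyo


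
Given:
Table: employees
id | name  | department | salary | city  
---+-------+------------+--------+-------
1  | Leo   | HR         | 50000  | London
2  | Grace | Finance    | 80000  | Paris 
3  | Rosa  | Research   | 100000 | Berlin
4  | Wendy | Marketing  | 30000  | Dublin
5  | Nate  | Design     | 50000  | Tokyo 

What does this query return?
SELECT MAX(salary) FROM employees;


Salaries: 50000, 80000, 100000, 30000, 50000
MAX = 100000

100000


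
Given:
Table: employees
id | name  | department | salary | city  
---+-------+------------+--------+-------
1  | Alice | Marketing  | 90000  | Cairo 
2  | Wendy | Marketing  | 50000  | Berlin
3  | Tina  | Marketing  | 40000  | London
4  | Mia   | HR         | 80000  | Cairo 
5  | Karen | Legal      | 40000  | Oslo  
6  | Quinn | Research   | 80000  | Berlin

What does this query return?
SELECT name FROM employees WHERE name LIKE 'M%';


LIKE 'M%' matches names starting with 'M'
Matching: 1

1 rows:
Mia


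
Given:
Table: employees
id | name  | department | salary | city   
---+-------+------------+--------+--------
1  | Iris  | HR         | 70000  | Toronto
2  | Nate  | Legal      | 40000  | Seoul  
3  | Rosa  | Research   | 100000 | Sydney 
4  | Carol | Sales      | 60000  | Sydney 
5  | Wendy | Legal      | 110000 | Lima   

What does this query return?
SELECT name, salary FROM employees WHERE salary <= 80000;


Filtering: salary <= 80000
Matching: 3 rows

3 rows:
Iris, 70000
Nate, 40000
Carol, 60000


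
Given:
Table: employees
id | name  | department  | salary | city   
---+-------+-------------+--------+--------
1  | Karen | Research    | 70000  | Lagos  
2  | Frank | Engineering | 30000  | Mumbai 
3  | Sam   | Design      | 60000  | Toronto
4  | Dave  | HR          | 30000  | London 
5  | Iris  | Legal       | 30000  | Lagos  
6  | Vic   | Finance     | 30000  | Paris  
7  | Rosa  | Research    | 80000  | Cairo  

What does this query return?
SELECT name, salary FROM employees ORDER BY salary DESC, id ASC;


Sorting by salary DESC, then id ASC for ties

7 rows:
Rosa, 80000
Karen, 70000
Sam, 60000
Frank, 30000
Dave, 30000
Iris, 30000
Vic, 30000


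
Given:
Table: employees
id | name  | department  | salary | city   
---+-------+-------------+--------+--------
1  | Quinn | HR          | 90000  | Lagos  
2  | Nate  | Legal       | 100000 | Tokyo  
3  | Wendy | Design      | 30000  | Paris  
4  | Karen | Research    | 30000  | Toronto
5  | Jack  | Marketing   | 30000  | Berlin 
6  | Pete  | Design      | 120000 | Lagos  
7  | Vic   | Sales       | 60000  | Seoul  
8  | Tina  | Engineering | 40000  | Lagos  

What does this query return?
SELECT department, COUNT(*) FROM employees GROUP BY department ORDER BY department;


Assigning each row to its department group:
  Quinn -> HR
  Nate -> Legal
  Wendy -> Design
  Karen -> Research
  Jack -> Marketing
  Pete -> Design
  Vic -> Sales
  Tina -> Engineering


7 groups:
Design, 2
Engineering, 1
HR, 1
Legal, 1
Marketing, 1
Research, 1
Sales, 1


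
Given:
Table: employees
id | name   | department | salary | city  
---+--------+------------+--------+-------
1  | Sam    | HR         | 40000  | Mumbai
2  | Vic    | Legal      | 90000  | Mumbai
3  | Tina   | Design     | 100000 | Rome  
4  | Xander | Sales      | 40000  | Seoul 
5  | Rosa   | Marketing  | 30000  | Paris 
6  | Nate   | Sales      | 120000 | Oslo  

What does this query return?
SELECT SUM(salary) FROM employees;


SUM(salary) = 40000 + 90000 + 100000 + 40000 + 30000 + 120000 = 420000

420000


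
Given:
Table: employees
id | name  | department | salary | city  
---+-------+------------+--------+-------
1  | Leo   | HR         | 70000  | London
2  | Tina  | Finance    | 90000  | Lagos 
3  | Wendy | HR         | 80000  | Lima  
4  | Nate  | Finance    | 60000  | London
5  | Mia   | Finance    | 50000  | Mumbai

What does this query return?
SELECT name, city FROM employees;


Projecting columns: name, city

5 rows:
Leo, London
Tina, Lagos
Wendy, Lima
Nate, London
Mia, Mumbai


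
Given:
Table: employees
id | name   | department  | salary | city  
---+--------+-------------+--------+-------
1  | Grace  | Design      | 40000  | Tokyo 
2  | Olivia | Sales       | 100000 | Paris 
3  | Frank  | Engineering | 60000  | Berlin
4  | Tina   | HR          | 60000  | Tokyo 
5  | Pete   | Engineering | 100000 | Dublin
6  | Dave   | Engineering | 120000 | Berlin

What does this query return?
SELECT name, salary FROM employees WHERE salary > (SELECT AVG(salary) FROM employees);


Subquery: AVG(salary) = 80000.0
Filtering: salary > 80000.0
  Olivia (100000) -> MATCH
  Pete (100000) -> MATCH
  Dave (120000) -> MATCH


3 rows:
Olivia, 100000
Pete, 100000
Dave, 120000


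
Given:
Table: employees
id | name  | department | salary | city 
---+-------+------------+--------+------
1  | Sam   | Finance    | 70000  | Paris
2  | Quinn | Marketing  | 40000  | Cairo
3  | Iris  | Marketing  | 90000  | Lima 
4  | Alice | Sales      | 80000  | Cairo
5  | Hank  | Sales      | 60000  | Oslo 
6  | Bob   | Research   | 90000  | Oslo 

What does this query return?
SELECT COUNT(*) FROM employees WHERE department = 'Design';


Counting rows where department = 'Design'


0


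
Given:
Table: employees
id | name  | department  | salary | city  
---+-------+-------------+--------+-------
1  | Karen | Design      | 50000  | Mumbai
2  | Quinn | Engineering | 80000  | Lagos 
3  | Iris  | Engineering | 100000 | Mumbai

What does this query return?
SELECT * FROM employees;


SELECT * returns all 3 rows with all columns

3 rows:
1, Karen, Design, 50000, Mumbai
2, Quinn, Engineering, 80000, Lagos
3, Iris, Engineering, 100000, Mumbai


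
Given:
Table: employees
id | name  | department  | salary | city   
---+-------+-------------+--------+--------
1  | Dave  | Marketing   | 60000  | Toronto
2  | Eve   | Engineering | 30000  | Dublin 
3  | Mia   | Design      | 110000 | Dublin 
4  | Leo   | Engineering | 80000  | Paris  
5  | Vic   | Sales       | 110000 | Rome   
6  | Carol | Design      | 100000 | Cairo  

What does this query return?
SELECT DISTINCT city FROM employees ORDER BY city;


All 'city' values (row order): Toronto, Dublin, Dublin, Paris, Rome, Cairo
Removing duplicates leaves 5 unique value(s).

5 values:
Cairo
Dublin
Paris
Rome
Toronto


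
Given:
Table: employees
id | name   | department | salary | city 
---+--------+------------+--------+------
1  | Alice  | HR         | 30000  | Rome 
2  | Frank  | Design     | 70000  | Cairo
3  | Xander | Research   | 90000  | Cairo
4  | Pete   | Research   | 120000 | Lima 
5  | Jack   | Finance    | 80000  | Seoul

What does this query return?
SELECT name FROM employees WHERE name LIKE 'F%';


LIKE 'F%' matches names starting with 'F'
Matching: 1

1 rows:
Frank


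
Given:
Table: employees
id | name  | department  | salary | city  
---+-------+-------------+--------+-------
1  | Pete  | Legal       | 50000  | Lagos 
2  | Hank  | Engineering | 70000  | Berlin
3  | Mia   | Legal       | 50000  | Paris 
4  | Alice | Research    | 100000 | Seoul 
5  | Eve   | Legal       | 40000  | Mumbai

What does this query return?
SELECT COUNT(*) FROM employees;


COUNT(*) counts all rows

5


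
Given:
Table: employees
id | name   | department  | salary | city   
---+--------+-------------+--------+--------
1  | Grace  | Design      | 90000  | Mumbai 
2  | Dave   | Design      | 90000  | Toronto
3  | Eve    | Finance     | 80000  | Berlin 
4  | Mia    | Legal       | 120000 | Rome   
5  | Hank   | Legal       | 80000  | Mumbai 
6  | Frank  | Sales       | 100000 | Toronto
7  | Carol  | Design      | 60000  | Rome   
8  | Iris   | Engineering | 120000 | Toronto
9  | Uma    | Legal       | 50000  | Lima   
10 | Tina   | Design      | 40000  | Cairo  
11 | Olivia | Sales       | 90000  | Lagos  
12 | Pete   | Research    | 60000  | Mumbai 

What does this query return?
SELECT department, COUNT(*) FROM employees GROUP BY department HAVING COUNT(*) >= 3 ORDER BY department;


Groups with count >= 3:
  Design: 4 -> PASS
  Legal: 3 -> PASS
  Engineering: 1 -> filtered out
  Finance: 1 -> filtered out
  Research: 1 -> filtered out
  Sales: 2 -> filtered out


2 groups:
Design, 4
Legal, 3


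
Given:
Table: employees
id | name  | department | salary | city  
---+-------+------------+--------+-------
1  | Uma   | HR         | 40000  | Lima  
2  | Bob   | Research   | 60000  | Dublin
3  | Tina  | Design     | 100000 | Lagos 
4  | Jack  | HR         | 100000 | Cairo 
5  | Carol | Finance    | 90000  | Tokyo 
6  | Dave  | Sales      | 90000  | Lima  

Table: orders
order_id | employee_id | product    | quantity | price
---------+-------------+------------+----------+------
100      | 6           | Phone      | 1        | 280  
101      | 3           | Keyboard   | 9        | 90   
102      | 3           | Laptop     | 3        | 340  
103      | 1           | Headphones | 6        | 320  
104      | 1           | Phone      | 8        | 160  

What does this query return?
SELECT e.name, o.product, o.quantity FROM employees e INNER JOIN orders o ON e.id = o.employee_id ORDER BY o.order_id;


Joining employees.id = orders.employee_id:
  employee Dave (id=6) -> order Phone
  employee Tina (id=3) -> order Keyboard
  employee Tina (id=3) -> order Laptop
  employee Uma (id=1) -> order Headphones
  employee Uma (id=1) -> order Phone


5 rows:
Dave, Phone, 1
Tina, Keyboard, 9
Tina, Laptop, 3
Uma, Headphones, 6
Uma, Phone, 8


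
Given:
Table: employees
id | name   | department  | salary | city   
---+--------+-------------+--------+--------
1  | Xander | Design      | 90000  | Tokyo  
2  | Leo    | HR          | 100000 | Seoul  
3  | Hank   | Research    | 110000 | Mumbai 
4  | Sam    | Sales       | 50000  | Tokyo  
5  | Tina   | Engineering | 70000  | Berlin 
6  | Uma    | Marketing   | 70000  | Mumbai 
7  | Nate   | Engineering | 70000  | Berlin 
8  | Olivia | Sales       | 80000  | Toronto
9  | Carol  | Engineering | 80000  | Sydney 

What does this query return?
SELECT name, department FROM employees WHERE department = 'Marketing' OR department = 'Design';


Filtering: department = 'Marketing' OR 'Design'
Matching: 2 rows

2 rows:
Xander, Design
Uma, Marketing


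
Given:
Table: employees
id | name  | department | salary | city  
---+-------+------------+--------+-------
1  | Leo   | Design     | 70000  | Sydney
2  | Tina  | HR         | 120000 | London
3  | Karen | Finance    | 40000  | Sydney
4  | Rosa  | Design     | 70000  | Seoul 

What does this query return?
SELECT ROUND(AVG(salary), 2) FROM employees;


SUM(salary) = 300000
COUNT = 4
ROUND(AVG, 2) = ROUND(300000 / 4, 2) = 75000.0

75000.0


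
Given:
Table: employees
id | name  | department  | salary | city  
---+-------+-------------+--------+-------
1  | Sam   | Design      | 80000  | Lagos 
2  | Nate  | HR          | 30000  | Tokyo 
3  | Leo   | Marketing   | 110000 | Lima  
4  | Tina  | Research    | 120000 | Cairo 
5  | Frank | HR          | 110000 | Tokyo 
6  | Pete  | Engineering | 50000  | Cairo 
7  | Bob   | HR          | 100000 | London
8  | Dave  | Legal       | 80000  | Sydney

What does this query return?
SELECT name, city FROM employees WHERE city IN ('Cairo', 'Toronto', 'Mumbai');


Filtering: city IN ('Cairo', 'Toronto', 'Mumbai')
Matching: 2 rows

2 rows:
Tina, Cairo
Pete, Cairo


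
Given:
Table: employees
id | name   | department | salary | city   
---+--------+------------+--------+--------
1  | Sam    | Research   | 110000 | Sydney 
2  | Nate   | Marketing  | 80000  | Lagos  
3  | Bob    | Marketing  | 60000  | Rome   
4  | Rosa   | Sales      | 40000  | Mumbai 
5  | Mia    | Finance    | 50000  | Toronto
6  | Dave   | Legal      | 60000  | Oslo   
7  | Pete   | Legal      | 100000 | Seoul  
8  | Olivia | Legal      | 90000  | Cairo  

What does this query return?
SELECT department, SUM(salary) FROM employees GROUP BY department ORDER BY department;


Summing salary within each department:
  Finance: 50000 = 50000
  Legal: 60000 + 100000 + 90000 = 250000
  Marketing: 80000 + 60000 = 140000
  Research: 110000 = 110000
  Sales: 40000 = 40000


5 groups:
Finance, 50000
Legal, 250000
Marketing, 140000
Research, 110000
Sales, 40000


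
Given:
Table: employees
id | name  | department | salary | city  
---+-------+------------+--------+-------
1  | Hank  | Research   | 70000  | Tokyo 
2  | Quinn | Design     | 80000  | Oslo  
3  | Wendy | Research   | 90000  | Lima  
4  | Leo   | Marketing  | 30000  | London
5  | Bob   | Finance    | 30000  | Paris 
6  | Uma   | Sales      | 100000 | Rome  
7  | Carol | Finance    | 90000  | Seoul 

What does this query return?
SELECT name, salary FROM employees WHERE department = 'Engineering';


Filtering: department = 'Engineering'
Matching rows: 0

Empty result set (0 rows)


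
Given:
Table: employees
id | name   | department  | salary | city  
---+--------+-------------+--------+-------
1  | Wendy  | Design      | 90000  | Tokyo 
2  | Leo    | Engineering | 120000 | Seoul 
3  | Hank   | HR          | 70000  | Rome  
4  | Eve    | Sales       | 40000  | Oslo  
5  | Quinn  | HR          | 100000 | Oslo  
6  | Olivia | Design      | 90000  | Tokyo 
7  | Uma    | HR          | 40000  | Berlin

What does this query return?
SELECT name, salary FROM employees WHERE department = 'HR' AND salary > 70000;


Filtering: department = 'HR' AND salary > 70000
Matching: 1 rows

1 rows:
Quinn, 100000


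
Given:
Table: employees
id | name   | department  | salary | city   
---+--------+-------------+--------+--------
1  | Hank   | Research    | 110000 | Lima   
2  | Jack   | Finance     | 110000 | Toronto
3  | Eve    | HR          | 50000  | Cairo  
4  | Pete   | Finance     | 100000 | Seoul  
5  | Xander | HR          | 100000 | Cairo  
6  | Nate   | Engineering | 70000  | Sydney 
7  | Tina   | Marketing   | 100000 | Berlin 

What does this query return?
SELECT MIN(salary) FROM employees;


Salaries: 110000, 110000, 50000, 100000, 100000, 70000, 100000
MIN = 50000

50000


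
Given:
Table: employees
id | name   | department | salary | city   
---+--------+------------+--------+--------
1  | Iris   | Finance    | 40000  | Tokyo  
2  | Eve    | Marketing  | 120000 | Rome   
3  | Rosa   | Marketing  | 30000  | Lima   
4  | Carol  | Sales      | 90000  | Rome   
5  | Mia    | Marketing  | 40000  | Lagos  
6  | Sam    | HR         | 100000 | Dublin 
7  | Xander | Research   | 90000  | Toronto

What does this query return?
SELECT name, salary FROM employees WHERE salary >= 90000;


Filtering: salary >= 90000
Matching: 4 rows

4 rows:
Eve, 120000
Carol, 90000
Sam, 100000
Xander, 90000


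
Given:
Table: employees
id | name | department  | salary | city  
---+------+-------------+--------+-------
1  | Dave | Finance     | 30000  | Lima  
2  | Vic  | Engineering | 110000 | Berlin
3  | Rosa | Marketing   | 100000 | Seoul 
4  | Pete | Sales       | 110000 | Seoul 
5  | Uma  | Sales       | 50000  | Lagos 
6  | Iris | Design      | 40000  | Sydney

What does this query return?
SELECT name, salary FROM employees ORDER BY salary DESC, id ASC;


Sorting by salary DESC, then id ASC for ties

6 rows:
Vic, 110000
Pete, 110000
Rosa, 100000
Uma, 50000
Iris, 40000
Dave, 30000


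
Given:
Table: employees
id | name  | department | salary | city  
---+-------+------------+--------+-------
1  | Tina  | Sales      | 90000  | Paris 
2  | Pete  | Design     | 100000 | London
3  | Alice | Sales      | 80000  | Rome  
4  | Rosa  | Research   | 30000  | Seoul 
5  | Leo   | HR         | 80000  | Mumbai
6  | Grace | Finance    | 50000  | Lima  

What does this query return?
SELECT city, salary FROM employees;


Projecting columns: city, salary

6 rows:
Paris, 90000
London, 100000
Rome, 80000
Seoul, 30000
Mumbai, 80000
Lima, 50000


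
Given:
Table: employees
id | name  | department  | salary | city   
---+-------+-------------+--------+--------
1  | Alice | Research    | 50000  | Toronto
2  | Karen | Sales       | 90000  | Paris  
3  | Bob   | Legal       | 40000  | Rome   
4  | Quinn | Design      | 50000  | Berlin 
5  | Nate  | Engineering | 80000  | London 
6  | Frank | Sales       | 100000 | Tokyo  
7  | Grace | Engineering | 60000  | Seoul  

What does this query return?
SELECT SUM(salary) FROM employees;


SUM(salary) = 50000 + 90000 + 40000 + 50000 + 80000 + 100000 + 60000 = 470000

470000


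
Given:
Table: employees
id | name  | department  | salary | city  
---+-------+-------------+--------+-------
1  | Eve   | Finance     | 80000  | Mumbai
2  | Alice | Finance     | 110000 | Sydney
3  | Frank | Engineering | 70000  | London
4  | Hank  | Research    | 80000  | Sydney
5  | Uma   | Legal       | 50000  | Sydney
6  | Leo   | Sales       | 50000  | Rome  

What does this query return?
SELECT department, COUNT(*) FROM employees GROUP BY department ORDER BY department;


Assigning each row to its department group:
  Eve -> Finance
  Alice -> Finance
  Frank -> Engineering
  Hank -> Research
  Uma -> Legal
  Leo -> Sales


5 groups:
Engineering, 1
Finance, 2
Legal, 1
Research, 1
Sales, 1


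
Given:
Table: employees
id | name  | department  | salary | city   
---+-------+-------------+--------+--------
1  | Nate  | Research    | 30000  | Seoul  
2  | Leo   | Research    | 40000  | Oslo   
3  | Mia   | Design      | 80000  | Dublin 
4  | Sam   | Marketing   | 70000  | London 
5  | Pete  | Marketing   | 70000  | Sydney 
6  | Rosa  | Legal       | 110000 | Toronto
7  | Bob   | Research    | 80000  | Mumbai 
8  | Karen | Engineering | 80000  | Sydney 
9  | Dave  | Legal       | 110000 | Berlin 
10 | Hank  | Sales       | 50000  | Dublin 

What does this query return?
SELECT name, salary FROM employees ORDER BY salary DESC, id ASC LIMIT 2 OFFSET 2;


Sort by salary DESC (id ASC tiebreak), then skip 2 and take 2
Rows 3 through 4

2 rows:
Mia, 80000
Bob, 80000


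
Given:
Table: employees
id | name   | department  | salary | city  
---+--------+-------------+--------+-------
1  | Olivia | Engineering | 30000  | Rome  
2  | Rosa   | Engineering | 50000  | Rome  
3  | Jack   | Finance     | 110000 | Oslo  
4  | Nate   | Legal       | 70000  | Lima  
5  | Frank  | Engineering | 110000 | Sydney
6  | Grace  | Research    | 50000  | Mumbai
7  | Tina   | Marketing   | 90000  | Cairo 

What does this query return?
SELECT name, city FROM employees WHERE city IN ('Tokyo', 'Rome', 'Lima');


Filtering: city IN ('Tokyo', 'Rome', 'Lima')
Matching: 3 rows

3 rows:
Olivia, Rome
Rosa, Rome
Nate, Lima


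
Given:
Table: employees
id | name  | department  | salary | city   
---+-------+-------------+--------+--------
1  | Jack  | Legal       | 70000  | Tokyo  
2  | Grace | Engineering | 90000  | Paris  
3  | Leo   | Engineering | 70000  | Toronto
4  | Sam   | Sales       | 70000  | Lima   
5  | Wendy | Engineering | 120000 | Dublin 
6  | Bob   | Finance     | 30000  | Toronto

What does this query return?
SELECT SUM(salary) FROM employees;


SUM(salary) = 70000 + 90000 + 70000 + 70000 + 120000 + 30000 = 450000

450000


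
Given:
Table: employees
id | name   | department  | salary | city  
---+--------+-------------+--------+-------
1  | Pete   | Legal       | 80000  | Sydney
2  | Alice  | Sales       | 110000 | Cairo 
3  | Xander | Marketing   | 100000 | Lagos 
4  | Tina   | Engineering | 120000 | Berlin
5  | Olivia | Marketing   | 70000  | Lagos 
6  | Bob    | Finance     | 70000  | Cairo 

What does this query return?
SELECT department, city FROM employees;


Projecting columns: department, city

6 rows:
Legal, Sydney
Sales, Cairo
Marketing, Lagos
Engineering, Berlin
Marketing, Lagos
Finance, Cairo


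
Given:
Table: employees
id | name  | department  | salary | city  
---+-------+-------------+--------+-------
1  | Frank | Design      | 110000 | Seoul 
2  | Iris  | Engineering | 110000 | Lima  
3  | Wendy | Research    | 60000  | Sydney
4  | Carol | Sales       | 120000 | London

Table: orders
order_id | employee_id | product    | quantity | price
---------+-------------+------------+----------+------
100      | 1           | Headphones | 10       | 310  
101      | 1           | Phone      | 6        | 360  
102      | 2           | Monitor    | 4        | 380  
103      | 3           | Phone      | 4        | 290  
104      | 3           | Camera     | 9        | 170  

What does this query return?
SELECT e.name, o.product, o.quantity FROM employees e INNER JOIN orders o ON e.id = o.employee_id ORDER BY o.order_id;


Joining employees.id = orders.employee_id:
  employee Frank (id=1) -> order Headphones
  employee Frank (id=1) -> order Phone
  employee Iris (id=2) -> order Monitor
  employee Wendy (id=3) -> order Phone
  employee Wendy (id=3) -> order Camera


5 rows:
Frank, Headphones, 10
Frank, Phone, 6
Iris, Monitor, 4
Wendy, Phone, 4
Wendy, Camera, 9


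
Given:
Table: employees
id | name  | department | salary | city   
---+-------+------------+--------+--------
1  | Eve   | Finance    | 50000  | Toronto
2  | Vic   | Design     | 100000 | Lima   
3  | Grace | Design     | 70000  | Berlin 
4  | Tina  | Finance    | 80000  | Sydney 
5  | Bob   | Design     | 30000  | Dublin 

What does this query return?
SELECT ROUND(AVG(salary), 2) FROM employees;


SUM(salary) = 330000
COUNT = 5
ROUND(AVG, 2) = ROUND(330000 / 5, 2) = 66000.0

66000.0


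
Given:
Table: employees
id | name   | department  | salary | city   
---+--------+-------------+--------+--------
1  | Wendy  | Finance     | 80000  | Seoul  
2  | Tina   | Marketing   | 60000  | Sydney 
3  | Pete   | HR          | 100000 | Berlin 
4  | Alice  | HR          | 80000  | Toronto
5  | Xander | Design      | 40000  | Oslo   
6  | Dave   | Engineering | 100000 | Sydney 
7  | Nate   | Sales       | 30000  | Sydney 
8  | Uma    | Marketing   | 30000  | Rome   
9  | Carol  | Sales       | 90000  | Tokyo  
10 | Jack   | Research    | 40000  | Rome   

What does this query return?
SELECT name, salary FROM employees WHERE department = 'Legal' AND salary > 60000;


Filtering: department = 'Legal' AND salary > 60000
Matching: 0 rows

Empty result set (0 rows)


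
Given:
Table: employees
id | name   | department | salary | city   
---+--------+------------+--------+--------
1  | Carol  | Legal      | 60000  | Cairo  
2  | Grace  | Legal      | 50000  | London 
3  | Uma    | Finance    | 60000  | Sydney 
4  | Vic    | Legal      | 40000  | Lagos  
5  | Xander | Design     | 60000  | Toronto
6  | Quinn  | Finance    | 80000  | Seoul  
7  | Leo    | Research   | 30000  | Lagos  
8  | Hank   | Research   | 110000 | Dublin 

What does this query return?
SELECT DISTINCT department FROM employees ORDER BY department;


All 'department' values (row order): Legal, Legal, Finance, Legal, Design, Finance, Research, Research
Removing duplicates leaves 4 unique value(s).

4 values:
Design
Finance
Legal
Research


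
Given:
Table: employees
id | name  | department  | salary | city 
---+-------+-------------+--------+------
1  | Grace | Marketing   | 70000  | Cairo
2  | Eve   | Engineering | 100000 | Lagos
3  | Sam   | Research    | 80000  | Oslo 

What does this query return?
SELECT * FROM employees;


SELECT * returns all 3 rows with all columns

3 rows:
1, Grace, Marketing, 70000, Cairo
2, Eve, Engineering, 100000, Lagos
3, Sam, Research, 80000, Oslo


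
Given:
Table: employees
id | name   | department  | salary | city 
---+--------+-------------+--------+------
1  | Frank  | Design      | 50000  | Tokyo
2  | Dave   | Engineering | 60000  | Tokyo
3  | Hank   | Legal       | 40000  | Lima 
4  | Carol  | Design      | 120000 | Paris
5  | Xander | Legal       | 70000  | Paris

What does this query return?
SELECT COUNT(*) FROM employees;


COUNT(*) counts all rows

5


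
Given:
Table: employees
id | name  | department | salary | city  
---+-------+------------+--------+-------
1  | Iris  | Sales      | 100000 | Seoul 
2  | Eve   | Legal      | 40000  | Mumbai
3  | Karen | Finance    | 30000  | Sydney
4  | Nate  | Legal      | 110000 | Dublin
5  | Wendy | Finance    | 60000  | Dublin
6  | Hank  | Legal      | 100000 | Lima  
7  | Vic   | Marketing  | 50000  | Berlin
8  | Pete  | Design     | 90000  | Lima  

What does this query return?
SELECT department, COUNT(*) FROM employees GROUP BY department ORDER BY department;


Assigning each row to its department group:
  Iris -> Sales
  Eve -> Legal
  Karen -> Finance
  Nate -> Legal
  Wendy -> Finance
  Hank -> Legal
  Vic -> Marketing
  Pete -> Design


5 groups:
Design, 1
Finance, 2
Legal, 3
Marketing, 1
Sales, 1


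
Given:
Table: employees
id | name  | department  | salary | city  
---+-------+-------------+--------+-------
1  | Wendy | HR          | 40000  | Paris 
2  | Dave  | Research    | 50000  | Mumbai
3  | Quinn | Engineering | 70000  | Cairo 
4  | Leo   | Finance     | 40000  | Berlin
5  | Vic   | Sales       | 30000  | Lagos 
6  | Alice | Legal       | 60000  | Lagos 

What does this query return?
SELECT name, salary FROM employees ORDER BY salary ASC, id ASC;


Sorting by salary ASC, then id ASC for ties

6 rows:
Vic, 30000
Wendy, 40000
Leo, 40000
Dave, 50000
Alice, 60000
Quinn, 70000


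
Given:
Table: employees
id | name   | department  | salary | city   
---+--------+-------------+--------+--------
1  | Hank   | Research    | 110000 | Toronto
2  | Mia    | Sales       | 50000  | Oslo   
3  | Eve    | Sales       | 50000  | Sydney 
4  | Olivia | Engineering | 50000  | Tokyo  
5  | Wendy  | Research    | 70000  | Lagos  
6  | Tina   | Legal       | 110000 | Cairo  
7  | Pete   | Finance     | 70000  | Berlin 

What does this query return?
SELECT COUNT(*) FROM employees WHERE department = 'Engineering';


Counting rows where department = 'Engineering'
  Olivia -> MATCH


1
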